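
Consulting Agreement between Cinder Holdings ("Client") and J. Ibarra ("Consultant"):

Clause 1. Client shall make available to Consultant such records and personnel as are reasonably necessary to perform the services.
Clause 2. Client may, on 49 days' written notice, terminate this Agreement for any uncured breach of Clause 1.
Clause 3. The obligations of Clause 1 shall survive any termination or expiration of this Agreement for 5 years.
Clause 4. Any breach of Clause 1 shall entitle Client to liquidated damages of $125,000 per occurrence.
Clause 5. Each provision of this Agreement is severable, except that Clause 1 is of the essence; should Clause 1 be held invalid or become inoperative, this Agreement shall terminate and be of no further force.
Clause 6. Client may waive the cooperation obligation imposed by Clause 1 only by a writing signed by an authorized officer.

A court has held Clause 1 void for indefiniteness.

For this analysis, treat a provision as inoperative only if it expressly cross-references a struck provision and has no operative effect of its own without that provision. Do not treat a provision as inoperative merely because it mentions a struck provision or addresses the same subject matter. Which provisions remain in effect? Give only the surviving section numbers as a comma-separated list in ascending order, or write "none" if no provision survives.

none

Clause 1 is struck. Clause 2 merely fixes the termination right for breach of Clause 1; with Clause 1 gone it has nothing to operate on and falls away. Clause 3 operates only by reference to Clause 1, so it falls with Clause 1. Clause 4 does nothing except set the liquidated-damages amount by reference to Clause 1; with Clause 1 gone it has no independent effect and is inoperative. Clause 6 merely fixes the waiver condition for Clause 1; with Clause 1 gone it has nothing to operate on and falls away. Clause 5 makes Clause 1 an essential term, and Clause 1 is the provision held invalid; under Clause 5, the entire Agreement is therefore void. No provision of the Agreement survives.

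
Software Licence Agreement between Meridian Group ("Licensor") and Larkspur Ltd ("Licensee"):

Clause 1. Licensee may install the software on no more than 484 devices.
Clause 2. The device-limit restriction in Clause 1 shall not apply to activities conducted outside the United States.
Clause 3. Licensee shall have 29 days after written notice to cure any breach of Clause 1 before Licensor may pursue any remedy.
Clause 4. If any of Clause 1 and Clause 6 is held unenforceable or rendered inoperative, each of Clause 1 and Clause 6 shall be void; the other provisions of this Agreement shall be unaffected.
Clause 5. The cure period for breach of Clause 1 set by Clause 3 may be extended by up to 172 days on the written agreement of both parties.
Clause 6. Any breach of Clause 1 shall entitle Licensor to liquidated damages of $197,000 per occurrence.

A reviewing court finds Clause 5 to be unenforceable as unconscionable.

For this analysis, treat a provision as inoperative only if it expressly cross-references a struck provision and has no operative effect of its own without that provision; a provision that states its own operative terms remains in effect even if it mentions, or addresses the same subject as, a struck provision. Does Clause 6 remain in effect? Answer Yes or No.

Clause 5 is struck. No other provision's operative terms depend on Clause 5. Clause 4 ties Clause 1 and Clause 6 together, but none of those is affected here; the remaining provisions continue in force under Clause 4. Clause 1, Clause 2, Clause 3, Clause 4, and Clause 6 remain in effect. Clause 6 is among the surviving provisions, so the answer is yes.

Yes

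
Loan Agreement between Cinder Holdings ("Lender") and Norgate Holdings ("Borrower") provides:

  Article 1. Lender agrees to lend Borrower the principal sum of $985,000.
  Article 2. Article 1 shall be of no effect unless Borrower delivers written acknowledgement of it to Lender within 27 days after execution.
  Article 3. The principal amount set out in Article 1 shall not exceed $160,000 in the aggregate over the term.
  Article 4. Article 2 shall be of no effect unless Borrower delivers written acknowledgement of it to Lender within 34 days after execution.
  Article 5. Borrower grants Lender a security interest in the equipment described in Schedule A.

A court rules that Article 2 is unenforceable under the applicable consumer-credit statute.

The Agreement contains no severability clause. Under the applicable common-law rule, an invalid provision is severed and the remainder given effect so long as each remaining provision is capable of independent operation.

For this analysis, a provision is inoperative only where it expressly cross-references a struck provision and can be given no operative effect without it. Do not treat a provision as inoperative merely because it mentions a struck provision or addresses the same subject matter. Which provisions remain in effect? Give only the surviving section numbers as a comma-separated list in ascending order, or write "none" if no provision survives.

1, 3, 5

Article 2 is struck. The only function of Article 4 is the acknowledgement condition for Article 2, so it cannot stand once Article 2 is removed. With no severability clause, the stated default rule severs what cannot stand and enforces each remaining provision that can operate on its own. That leaves Article 1, Article 3, and Article 5 in effect.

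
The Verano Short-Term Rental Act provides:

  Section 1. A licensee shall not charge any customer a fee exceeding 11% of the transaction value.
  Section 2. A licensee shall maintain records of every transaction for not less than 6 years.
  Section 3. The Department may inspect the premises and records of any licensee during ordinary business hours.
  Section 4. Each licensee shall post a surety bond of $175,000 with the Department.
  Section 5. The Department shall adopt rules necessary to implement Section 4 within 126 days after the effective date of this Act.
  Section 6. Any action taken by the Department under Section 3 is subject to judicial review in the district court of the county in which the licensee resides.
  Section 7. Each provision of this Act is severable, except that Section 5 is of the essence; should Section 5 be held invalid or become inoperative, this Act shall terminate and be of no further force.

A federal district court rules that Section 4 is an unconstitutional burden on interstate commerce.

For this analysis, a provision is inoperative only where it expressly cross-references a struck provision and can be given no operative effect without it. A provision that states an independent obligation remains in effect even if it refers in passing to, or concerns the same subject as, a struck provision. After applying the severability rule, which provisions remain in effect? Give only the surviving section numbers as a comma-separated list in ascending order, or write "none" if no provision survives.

none

Section 4 is struck. The only function of Section 5 is the rulemaking mandate for Section 4, so it cannot stand once Section 4 is removed. Section 7 makes Section 5 an essential term, and Section 5 has been rendered inoperative by the cascade; under Section 7, the entire Act is therefore void. No provision of the Act survives.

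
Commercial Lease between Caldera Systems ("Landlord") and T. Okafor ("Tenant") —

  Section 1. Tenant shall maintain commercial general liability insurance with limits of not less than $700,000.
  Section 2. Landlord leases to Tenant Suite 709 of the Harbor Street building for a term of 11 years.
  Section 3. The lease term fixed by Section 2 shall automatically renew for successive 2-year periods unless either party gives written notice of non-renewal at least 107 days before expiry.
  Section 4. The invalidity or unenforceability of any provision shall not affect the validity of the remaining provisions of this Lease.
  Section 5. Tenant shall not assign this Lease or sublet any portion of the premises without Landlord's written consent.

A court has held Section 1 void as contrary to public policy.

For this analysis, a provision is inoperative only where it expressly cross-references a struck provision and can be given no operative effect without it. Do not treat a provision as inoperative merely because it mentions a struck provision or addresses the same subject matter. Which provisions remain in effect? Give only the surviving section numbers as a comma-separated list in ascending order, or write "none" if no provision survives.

Section 1 is struck. Nothing else in the Lease is defined by reference to Section 1. Under the severability clause in Section 4, the remaining provisions continue in force. That leaves Section 2, Section 3, Section 4, and Section 5 in effect.

2, 3, 4, 5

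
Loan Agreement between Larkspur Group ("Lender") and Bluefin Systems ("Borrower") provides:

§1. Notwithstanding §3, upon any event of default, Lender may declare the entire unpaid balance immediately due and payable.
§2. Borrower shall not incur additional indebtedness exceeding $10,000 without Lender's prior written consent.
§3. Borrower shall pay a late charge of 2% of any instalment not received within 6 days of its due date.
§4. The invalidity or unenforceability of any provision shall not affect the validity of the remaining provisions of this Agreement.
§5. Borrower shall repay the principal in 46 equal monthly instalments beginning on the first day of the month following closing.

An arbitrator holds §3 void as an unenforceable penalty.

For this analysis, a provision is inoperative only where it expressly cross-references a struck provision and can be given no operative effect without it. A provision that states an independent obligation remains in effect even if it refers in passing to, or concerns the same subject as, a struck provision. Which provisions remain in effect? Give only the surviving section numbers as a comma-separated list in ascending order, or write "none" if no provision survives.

§3 is struck. Although §1 refers to §3, its operative terms do not depend on §3, so it remains in effect. No other provision's operative terms depend on §3. §4 is a severability clause and preserves every provision that can still be given independent effect. That leaves §1, §2, §4, and §5 in effect.

1, 2, 4, 5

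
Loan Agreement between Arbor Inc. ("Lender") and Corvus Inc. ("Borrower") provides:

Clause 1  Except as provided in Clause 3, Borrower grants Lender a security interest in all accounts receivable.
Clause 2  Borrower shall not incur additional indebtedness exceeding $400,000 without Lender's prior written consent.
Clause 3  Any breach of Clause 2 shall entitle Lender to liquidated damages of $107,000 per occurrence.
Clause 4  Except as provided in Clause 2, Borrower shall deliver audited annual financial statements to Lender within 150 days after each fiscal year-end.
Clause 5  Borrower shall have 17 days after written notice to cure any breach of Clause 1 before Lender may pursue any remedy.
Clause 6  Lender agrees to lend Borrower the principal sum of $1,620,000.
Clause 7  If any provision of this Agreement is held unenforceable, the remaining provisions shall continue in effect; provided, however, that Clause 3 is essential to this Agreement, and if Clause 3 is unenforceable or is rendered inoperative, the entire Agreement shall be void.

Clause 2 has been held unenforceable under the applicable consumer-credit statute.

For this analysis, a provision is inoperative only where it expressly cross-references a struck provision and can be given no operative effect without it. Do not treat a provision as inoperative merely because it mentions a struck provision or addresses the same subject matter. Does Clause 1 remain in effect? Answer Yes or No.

Clause 2 is struck. Clause 3 has no operative effect of its own apart from Clause 2 and is therefore inoperative. Clause 7 makes Clause 3 an essential term, and Clause 3 has been rendered inoperative by the cascade; under Clause 7, the entire Agreement is therefore void. No provision of the Agreement survives. Clause 1 is among the inoperative provisions, so the answer is no.

No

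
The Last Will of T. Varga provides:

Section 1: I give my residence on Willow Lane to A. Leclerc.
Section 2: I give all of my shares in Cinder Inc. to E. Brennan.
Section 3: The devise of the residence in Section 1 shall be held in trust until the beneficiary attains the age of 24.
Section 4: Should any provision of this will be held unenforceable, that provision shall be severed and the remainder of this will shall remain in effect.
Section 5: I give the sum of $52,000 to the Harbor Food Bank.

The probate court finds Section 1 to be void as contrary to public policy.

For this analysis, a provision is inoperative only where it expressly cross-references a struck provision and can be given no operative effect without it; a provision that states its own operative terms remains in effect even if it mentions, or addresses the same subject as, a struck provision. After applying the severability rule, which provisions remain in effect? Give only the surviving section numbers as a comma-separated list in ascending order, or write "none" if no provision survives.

Section 1 is struck. Section 3 has no operative effect of its own apart from Section 1 and is therefore inoperative. Section 4 is a severability clause and preserves every provision that can still be given independent effect. Section 2, Section 4, and Section 5 remain in effect.

2, 4, 5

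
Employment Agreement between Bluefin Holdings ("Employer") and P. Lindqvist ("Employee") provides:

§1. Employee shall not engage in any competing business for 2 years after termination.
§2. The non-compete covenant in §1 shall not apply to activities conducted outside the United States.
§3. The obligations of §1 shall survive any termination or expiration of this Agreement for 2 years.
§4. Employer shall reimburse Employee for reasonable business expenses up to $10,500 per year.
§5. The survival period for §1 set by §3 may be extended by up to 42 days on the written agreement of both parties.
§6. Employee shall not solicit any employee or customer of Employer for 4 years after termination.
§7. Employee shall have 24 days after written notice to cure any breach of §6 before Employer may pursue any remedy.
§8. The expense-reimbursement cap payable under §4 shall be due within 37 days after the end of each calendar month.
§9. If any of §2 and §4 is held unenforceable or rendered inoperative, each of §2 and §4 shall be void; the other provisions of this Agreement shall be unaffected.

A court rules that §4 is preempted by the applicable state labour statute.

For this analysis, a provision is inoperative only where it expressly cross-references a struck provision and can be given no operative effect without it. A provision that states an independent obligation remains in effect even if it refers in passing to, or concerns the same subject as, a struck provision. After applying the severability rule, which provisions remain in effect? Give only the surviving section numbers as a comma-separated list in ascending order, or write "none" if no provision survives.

1, 3, 5, 6, 7, 9

§4 is struck. §8 has no operative effect of its own apart from §4 and is therefore inoperative. §9 declares §2 and §4 mutually dependent; since one of them has fallen, all of them are of no effect. That brings down §2 as well. The remainder continues in force under §9. The provisions still in force are §1, §3, §5, §6, §7, and §9.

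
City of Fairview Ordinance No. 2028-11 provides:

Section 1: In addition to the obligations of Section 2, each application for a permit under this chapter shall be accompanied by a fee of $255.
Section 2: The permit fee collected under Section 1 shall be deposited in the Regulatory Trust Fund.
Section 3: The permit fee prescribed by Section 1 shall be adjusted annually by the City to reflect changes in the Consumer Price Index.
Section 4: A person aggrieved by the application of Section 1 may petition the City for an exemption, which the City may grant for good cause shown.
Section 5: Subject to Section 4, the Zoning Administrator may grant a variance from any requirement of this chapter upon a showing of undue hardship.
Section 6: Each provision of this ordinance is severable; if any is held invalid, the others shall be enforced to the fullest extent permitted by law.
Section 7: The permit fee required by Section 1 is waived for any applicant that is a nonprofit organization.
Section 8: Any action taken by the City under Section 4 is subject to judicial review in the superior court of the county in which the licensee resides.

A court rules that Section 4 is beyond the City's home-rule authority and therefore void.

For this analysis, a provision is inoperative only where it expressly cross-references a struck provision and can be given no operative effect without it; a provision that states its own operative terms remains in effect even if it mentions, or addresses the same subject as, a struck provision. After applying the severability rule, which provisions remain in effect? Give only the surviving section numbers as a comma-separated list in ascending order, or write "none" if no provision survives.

Section 4 is struck. The only function of Section 8 is the judicial-review right for Section 4, so it cannot stand once Section 4 is removed. Although Section 5 refers to Section 4, its operative terms do not depend on Section 4, so it remains in effect. Under the severability clause in Section 6, the remaining provisions continue in force. The provisions still in force are Section 1, Section 2, Section 3, Section 5, Section 6, and Section 7.

1, 2, 3, 5, 6, 7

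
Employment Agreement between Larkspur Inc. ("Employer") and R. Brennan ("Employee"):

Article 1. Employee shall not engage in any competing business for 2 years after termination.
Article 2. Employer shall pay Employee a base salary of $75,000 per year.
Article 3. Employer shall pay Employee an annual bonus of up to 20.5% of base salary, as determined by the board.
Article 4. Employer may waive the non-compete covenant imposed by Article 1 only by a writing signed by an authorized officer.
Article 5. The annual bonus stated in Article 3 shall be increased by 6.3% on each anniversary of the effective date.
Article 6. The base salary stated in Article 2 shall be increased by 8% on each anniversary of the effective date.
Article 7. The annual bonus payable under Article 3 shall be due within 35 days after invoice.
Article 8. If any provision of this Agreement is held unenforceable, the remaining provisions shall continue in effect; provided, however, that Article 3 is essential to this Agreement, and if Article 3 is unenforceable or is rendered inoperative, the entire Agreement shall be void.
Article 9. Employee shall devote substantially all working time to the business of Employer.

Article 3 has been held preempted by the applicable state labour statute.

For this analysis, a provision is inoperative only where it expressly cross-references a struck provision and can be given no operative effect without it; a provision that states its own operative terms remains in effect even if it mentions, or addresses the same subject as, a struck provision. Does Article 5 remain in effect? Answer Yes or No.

Article 3 is struck. Article 5 operates only by reference to Article 3, so it falls with Article 3. Article 7 does nothing except set the payment deadline for the annual bonus by reference to Article 3; with Article 3 gone it has no independent effect and is inoperative. Article 8 makes Article 3 an essential term, and Article 3 is the provision held invalid; under Article 8, the entire Agreement is therefore void. No provision of the Agreement survives. Article 5 is among the inoperative provisions, so the answer is no.

No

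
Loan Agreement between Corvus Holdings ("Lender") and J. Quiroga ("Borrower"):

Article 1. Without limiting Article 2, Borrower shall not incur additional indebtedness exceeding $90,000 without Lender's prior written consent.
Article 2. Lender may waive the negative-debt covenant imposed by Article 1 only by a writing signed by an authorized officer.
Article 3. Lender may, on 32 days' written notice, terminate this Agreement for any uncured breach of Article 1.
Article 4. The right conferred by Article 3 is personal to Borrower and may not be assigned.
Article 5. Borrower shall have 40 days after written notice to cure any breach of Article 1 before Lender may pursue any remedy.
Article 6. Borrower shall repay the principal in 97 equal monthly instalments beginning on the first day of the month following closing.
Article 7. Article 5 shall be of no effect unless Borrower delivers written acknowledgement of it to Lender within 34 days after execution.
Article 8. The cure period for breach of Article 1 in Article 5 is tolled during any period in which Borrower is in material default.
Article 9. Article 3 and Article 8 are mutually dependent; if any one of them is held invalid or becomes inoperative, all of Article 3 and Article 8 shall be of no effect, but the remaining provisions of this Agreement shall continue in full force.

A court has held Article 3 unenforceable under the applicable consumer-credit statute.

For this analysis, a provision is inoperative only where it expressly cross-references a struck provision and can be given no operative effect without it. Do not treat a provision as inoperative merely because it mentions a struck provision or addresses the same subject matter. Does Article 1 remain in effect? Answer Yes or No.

Article 3 is struck. Article 4 operates only by reference to Article 3, so it falls with Article 3. Article 9 declares Article 3 and Article 8 mutually dependent; since one of them has fallen, all of them are of no effect. That brings down Article 8 as well. The remainder continues in force under Article 9. That leaves Article 1, Article 2, Article 5, Article 6, Article 7, and Article 9 in effect. Article 1 is among the surviving provisions, so the answer is yes.

Yes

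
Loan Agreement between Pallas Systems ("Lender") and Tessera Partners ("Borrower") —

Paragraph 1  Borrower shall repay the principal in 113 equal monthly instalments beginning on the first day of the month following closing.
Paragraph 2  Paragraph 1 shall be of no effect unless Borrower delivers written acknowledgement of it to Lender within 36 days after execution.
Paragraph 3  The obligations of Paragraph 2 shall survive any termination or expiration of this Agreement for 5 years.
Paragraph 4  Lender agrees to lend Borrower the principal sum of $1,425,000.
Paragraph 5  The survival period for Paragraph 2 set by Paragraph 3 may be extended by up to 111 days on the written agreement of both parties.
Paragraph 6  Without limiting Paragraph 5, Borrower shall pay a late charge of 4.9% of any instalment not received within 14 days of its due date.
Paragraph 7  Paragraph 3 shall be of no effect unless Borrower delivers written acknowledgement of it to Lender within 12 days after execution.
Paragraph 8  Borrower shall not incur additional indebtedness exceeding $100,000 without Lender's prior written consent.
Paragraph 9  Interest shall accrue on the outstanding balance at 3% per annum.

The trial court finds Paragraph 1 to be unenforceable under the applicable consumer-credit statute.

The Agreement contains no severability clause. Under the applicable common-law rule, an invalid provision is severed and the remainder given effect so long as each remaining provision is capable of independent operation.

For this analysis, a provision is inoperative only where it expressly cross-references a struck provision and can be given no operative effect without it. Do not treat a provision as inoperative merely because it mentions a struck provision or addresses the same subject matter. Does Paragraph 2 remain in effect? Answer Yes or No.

Paragraph 1 is struck. Paragraph 2 merely fixes the acknowledgement condition for Paragraph 1; with Paragraph 1 gone it has nothing to operate on and falls away. Paragraph 3 merely fixes the survival period for Paragraph 2; with Paragraph 2 gone it has nothing to operate on and falls away. The whole of Paragraph 5 is the extension of the survival period for Paragraph 2, defined by reference to Paragraph 3, so Paragraph 5 cannot stand once Paragraph 3 is removed. Paragraph 7 merely fixes the acknowledgement condition for Paragraph 3; with Paragraph 3 gone it has nothing to operate on and falls away. Although Paragraph 6 refers to Paragraph 5, its operative terms do not depend on Paragraph 5, so it remains in effect. With no severability clause, the stated default rule severs what cannot stand and enforces each remaining provision that can operate on its own. Paragraph 4, Paragraph 6, Paragraph 8, and Paragraph 9 remain in effect. Paragraph 2 is among the inoperative provisions, so the answer is no.

No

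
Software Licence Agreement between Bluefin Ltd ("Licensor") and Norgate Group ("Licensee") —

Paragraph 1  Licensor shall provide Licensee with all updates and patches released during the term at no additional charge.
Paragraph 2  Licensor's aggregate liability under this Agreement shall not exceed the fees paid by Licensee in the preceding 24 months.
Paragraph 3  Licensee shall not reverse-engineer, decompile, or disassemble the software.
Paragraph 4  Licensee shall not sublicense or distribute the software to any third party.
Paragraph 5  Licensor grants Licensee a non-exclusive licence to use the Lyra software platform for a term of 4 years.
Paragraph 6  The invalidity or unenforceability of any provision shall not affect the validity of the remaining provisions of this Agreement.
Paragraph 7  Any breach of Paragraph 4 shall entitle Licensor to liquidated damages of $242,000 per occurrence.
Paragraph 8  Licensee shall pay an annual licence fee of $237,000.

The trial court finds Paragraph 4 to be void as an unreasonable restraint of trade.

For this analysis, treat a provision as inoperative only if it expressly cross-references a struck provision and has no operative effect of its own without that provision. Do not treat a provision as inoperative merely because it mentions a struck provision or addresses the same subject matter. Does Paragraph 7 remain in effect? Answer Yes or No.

No

Paragraph 4 is struck. Paragraph 7 operates only by reference to Paragraph 4, so it falls with Paragraph 4. Paragraph 6 is a severability clause and preserves every provision that can still be given independent effect. That leaves Paragraph 1, Paragraph 2, Paragraph 3, Paragraph 5, Paragraph 6, and Paragraph 8 in effect. Paragraph 7 is among the inoperative provisions, so the answer is no.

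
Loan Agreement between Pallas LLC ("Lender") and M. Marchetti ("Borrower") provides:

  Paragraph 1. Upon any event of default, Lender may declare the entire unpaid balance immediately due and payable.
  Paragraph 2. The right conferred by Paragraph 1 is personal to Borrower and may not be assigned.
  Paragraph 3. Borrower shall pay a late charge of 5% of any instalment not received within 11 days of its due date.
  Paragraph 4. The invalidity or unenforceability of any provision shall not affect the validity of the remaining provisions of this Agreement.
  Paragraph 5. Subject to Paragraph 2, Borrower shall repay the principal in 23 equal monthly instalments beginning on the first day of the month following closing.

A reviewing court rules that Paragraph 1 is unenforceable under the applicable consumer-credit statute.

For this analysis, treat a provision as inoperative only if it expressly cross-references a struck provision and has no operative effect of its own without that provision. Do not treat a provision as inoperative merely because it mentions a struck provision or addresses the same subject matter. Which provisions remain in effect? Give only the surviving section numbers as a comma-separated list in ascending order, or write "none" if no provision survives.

Paragraph 1 is struck. Paragraph 2 has no operative effect of its own apart from Paragraph 1 and is therefore inoperative. Paragraph 5 mentions Paragraph 2 but its own obligation stands independently of Paragraph 2, so Paragraph 5 is not affected. Paragraph 4 is a severability clause and preserves every provision that can still be given independent effect. That leaves Paragraph 3, Paragraph 4, and Paragraph 5 in effect.

3, 4, 5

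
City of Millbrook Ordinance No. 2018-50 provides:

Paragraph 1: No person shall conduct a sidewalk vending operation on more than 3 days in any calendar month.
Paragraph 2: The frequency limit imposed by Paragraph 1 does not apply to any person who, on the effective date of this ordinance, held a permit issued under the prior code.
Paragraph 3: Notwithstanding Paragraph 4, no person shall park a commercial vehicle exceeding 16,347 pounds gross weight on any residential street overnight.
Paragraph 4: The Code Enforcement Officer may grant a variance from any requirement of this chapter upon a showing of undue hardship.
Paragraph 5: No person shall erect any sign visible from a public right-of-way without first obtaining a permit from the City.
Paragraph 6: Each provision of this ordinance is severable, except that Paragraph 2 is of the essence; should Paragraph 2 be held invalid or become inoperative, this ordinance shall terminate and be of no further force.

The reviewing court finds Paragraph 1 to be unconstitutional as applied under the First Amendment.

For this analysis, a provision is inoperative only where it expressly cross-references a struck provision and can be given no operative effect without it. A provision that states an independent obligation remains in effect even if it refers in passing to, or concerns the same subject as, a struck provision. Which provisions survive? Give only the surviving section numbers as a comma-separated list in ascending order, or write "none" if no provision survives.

none

Paragraph 1 is struck. Paragraph 2 has no operative effect of its own apart from Paragraph 1 and is therefore inoperative. Paragraph 6 makes Paragraph 2 an essential term, and Paragraph 2 has been rendered inoperative by the cascade; under Paragraph 6, the entire ordinance is therefore void. No provision of the ordinance survives.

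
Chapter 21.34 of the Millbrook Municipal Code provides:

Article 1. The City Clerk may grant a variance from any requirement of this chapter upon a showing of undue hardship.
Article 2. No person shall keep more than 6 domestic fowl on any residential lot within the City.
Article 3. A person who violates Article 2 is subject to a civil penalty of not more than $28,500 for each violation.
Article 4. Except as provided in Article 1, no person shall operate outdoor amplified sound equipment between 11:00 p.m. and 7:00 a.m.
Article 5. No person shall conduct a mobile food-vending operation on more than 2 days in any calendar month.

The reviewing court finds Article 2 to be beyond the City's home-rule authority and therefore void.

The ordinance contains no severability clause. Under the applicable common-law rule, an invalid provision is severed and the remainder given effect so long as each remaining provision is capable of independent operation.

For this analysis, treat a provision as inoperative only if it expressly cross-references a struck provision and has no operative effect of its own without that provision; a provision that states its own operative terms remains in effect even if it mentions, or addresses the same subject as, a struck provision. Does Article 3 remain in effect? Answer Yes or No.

Article 2 is struck. Article 3 merely fixes the civil penalty for violating Article 2; with Article 2 gone it has nothing to operate on and falls away. With no severability clause, the stated default rule severs what cannot stand and enforces each remaining provision that can operate on its own. Article 1, Article 4, and Article 5 remain in effect. Article 3 is among the inoperative provisions, so the answer is no.

No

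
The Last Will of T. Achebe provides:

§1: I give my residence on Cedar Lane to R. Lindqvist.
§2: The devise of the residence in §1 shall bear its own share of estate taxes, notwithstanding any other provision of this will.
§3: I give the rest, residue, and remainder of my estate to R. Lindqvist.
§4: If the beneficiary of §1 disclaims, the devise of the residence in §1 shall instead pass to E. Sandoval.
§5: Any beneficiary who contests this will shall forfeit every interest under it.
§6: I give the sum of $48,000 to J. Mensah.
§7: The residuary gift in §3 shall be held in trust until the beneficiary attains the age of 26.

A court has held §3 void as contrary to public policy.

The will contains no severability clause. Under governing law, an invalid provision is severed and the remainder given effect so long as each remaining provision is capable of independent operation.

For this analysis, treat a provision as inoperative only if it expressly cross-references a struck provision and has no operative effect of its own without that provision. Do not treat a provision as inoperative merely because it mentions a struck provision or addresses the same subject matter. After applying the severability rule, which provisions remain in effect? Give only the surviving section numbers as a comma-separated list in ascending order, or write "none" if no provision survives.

§3 is struck. §7 operates only by reference to §3, so it falls with §3. With no severability clause, the stated default rule severs what cannot stand and enforces each remaining provision that can operate on its own. The provisions still in force are §1, §2, §4, §5, and §6.

1, 2, 4, 5, 6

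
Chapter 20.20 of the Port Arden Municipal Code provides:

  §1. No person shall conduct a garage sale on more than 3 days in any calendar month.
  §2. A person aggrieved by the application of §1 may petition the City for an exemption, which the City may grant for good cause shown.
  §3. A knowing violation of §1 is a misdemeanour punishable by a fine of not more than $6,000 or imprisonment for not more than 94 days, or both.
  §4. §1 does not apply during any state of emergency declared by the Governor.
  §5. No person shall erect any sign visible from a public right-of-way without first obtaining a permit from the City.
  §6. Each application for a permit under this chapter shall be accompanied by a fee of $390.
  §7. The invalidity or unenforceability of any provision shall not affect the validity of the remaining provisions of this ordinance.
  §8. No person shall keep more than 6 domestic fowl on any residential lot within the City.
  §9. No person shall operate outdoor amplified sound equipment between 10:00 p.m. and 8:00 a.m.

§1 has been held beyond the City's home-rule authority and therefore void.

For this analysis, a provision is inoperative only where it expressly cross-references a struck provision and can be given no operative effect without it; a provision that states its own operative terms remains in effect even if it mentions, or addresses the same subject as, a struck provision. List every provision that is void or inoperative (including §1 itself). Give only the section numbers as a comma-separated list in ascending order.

1, 2, 3, 4

§1 is struck. The only function of §2 is the exemption procedure for §1, so it cannot stand once §1 is removed. §3 operates only by reference to §1, so it falls with §1. §4 operates only by reference to §1, so it falls with §1. §7 is a severability clause and preserves every provision that can still be given independent effect. §5, §6, §7, §8, and §9 remain in effect.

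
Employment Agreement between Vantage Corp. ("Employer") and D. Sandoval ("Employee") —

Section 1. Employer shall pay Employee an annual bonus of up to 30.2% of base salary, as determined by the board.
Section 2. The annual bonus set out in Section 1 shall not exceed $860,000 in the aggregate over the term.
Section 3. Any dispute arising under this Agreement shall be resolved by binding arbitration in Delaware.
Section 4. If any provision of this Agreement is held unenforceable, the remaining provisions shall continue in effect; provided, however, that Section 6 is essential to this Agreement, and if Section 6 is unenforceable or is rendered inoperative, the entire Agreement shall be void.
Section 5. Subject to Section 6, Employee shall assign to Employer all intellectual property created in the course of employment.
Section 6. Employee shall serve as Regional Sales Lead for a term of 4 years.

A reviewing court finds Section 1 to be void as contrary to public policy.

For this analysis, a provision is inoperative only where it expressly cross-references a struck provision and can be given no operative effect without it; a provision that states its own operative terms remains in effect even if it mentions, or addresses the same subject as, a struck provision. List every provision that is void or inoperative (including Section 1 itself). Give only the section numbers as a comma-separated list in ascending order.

Section 1 is struck. Section 2 has no operative effect of its own apart from Section 1 and is therefore inoperative. Section 4 makes Section 6 an essential term, but Section 6 is unaffected, so the severability proviso in Section 4 preserves the remaining provisions. Section 3, Section 4, Section 5, and Section 6 remain in effect.

1, 2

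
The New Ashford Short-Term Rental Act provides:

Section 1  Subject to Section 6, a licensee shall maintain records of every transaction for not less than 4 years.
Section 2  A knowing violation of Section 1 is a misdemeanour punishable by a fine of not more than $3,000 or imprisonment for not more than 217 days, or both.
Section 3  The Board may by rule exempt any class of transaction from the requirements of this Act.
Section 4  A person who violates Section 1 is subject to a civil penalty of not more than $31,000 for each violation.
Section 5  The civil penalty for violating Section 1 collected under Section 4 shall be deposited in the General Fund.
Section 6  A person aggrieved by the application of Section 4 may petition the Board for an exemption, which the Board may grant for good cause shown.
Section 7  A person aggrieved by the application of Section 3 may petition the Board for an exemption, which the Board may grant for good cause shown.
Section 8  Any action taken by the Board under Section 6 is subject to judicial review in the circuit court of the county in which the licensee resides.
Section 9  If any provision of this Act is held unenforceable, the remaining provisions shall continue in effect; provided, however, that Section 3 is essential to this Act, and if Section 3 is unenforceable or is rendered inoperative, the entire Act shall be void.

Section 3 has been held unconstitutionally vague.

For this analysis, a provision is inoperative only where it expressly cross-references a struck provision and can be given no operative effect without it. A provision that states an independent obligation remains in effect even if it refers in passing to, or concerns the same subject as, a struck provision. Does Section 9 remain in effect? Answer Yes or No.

Section 3 is struck. Section 7 has no operative effect of its own apart from Section 3 and is therefore inoperative. Section 9 makes Section 3 an essential term, and Section 3 is the provision held invalid; under Section 9, the entire Act is therefore void. No provision of the Act survives. Section 9 is among the inoperative provisions, so the answer is no.

No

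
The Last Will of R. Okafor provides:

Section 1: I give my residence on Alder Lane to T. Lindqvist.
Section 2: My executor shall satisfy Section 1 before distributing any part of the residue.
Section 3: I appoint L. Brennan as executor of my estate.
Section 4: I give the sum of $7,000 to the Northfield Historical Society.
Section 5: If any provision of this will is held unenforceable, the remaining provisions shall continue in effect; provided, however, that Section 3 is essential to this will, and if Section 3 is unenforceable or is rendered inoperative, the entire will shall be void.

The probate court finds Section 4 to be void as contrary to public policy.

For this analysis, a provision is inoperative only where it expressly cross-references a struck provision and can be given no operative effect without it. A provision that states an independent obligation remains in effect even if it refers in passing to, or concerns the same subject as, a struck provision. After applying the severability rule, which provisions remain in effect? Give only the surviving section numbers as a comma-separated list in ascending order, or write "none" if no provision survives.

1, 2, 3, 5

Section 4 is struck. No other provision's operative terms depend on Section 4. Section 5 makes Section 3 an essential term, but Section 3 is unaffected, so the severability proviso in Section 5 preserves the remaining provisions. The provisions still in force are Section 1, Section 2, Section 3, and Section 5.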